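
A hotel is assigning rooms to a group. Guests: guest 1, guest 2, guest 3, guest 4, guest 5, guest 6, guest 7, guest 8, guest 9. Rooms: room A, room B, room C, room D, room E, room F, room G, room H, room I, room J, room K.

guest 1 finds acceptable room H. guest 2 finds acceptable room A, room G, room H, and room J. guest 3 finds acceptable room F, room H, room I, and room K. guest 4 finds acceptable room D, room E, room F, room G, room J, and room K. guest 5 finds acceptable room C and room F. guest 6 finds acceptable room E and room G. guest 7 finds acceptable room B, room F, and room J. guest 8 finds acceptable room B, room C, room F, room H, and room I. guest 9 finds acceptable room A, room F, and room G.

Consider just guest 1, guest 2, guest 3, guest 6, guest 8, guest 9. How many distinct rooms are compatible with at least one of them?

10

The union of neighbours of {guest 1, guest 2, guest 3, guest 6, guest 8, guest 9} is {room A, room B, room C, room E, room F, room G, room H, room I, room J, room K}, which has 10 elements.
Since |N(S)| = 10 ≥ |S| = 6, Hall's condition holds for this subset.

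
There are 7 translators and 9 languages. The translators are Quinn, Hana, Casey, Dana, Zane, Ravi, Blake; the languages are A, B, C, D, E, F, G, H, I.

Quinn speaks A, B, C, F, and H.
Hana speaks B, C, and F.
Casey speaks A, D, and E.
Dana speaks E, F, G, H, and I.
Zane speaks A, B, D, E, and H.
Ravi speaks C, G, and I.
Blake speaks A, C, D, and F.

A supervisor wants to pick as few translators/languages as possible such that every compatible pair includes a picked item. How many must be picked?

7

The 7 edges Quinn–H, Hana–B, Casey–E, Dana–G, Zane–A, Ravi–C, Blake–F form a matching, so any vertex cover needs at least 7 vertices (one per matched edge).
Conversely {Quinn, Hana, Casey, Dana, Zane, Ravi, Blake} meets every edge and has exactly 7 vertices, so 7 is optimal.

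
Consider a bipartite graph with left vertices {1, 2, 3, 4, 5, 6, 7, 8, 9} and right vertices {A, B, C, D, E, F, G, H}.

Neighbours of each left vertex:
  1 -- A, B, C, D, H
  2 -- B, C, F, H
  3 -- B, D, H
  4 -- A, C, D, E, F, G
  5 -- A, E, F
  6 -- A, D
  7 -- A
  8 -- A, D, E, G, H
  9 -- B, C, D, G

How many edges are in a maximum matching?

For example, pair 1-C, 2-B, 3-H, 4-E, 5-F, 6-D, 7-A, 8-G.
The set {1, 2, 3, 4, 5, 6, 7, 8, 9} has only 8 neighbours ({A, B, C, D, E, F, G, H}), so by Hall's theorem at most 8 of the 9 left vertices can be matched.

8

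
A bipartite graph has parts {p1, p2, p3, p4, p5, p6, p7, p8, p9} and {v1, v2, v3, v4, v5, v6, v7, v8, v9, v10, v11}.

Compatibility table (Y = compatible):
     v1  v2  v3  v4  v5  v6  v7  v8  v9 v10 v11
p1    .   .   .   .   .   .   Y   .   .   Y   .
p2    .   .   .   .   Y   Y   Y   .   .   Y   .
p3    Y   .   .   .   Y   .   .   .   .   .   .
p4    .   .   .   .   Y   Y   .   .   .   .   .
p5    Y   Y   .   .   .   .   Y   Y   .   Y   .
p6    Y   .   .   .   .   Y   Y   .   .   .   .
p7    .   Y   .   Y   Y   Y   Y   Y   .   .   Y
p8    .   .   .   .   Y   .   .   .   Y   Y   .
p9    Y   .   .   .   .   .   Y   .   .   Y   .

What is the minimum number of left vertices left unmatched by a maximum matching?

A valid assignment of size 8: p1–v7, p2–v10, p3–v1, p4–v5, p5–v2, p6–v6, p7–v8, p8–v9.
The set {p1, p2, p3, p4, p6, p9} has only 5 neighbours ({v1, v10, v5, v6, v7}), so by Hall's theorem at most 8 of the 9 left vertices can be matched.
That matches 8 of the 9, leaving 1 unmatched; no matching can do better.

1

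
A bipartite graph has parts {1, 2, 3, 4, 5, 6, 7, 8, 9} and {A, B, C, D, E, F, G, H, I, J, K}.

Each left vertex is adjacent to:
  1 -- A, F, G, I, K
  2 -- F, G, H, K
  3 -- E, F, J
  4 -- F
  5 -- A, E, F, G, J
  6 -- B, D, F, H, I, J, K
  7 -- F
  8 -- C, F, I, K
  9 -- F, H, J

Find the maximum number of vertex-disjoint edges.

8

A valid assignment of size 8: 1–A, 2–G, 3–E, 4–F, 5–J, 6–K, 8–C, 9–H.
The set {4, 7} has only 1 neighbour ({F}), so by Hall's theorem at most 8 of the 9 left vertices can be matched.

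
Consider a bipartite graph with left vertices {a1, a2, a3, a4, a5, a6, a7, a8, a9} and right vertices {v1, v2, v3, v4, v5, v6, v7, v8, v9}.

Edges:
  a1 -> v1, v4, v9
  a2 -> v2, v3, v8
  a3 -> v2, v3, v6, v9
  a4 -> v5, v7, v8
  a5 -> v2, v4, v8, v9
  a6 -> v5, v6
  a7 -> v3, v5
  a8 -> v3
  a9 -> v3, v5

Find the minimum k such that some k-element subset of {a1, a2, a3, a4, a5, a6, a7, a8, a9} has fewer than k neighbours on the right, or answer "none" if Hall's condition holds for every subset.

3

Take S = {a7, a8, a9}. Its neighbourhood is {v3, v5}, so |N(S)| = 2 < |S| = 3.
Every subset of size less than 3 has at least as many neighbours as members, so 3 is the minimum.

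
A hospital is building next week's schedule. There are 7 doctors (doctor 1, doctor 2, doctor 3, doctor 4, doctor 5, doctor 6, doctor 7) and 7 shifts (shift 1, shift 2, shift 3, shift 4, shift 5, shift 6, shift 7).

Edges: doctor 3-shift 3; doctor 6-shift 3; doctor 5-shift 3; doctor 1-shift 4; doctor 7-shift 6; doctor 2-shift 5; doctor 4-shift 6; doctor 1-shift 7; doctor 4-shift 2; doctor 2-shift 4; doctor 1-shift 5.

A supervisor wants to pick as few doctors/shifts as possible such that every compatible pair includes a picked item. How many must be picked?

5

A maximum matching has 5 edges (e.g. doctor 1–shift 4, doctor 2–shift 5, doctor 3–shift 3, doctor 4–shift 2, doctor 7–shift 6).
By König's theorem the minimum vertex cover has the same size. One such cover is {doctor 1, doctor 2, doctor 4, doctor 7, shift 3}.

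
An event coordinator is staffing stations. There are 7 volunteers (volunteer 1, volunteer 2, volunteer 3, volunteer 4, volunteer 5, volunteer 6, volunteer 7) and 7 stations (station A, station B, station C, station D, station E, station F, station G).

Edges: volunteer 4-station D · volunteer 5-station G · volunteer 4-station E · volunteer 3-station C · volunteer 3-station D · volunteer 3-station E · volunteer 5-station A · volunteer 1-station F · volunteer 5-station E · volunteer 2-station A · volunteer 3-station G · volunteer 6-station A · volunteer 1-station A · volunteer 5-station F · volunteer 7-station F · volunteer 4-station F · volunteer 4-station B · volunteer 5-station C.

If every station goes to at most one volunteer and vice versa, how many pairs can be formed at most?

A valid assignment of size 5: volunteer 1–station F, volunteer 2–station A, volunteer 3–station D, volunteer 4–station B, volunteer 5–station C.
The set {volunteer 1, volunteer 2, volunteer 6, volunteer 7} has only 2 neighbours ({station A, station F}), so by Hall's theorem at most 5 of the 7 volunteers can be matched.

5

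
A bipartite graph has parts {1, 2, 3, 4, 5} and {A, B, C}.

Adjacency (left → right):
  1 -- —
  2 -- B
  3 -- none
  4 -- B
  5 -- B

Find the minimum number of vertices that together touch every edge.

1

{B} is a vertex cover of size 1: every edge has an endpoint in this set.
No smaller cover exists because 2–B is a matching of size 1, and a cover must include an endpoint of each of these disjoint edges (König's theorem).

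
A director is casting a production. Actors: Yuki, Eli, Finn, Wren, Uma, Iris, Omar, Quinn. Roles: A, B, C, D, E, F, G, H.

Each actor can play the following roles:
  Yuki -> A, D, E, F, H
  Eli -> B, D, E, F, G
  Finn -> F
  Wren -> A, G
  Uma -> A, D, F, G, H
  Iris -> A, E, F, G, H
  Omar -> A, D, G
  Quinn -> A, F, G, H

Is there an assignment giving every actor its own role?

The set {Yuki, Finn, Wren, Uma, Iris, Omar, Quinn} has only 6 neighbours ({A, D, E, F, G, H}), so by Hall's theorem at most 7 of the 8 actors can be matched.
Hence no matching covers every actor.

No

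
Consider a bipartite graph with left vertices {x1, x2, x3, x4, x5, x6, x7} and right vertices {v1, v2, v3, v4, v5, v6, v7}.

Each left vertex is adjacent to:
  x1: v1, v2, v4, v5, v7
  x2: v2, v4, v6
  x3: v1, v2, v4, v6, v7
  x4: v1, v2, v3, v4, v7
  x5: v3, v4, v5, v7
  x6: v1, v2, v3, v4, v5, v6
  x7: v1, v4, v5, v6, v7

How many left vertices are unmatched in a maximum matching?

0

One maximum matching: x1-v5, x2-v4, x3-v2, x4-v3, x5-v7, x6-v1, x7-v6.
This saturates every left vertex, so 7 is the maximum.
That matches 7 of the 7, leaving 0 unmatched; no matching can do better.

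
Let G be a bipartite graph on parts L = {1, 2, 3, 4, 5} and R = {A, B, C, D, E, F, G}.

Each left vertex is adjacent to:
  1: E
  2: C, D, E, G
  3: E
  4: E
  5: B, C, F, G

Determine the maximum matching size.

A valid assignment of size 3: 1–E, 2–C, 5–B.
The set {1, 3, 4} has only 1 neighbour ({E}), so by Hall's theorem at most 3 of the 5 left vertices can be matched.

3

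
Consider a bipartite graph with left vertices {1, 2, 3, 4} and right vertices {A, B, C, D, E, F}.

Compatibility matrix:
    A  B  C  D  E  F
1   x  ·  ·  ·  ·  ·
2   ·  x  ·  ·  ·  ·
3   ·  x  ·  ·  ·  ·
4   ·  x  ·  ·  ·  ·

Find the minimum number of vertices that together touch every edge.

A maximum matching has 2 edges (e.g. 1–A, 2–B).
By König's theorem the minimum vertex cover has the same size. One such cover is {1, B}.

2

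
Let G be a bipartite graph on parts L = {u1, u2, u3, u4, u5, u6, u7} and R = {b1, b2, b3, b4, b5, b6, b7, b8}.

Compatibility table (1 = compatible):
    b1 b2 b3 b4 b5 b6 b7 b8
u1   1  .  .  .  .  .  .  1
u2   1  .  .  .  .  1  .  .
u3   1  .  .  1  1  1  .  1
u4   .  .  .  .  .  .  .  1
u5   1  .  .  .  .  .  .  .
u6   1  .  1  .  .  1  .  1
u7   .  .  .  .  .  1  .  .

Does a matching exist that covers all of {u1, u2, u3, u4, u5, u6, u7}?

No

The set {u1, u2, u4, u5, u7} has only 3 neighbours ({b1, b6, b8}), so by Hall's theorem at most 5 of the 7 left vertices can be matched.
Hence no matching covers every left vertex.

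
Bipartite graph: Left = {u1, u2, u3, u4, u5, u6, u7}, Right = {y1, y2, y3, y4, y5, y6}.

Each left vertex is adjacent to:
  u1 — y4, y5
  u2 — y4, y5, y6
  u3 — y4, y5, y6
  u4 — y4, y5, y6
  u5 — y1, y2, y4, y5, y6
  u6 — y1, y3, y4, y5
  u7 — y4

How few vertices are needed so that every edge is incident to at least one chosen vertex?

5

The 5 edges u1–y5, u2–y6, u3–y4, u5–y1, u6–y3 form a matching, so any vertex cover needs at least 5 vertices (one per matched edge).
Conversely {u5, u6, y4, y5, y6} meets every edge and has exactly 5 vertices, so 5 is optimal.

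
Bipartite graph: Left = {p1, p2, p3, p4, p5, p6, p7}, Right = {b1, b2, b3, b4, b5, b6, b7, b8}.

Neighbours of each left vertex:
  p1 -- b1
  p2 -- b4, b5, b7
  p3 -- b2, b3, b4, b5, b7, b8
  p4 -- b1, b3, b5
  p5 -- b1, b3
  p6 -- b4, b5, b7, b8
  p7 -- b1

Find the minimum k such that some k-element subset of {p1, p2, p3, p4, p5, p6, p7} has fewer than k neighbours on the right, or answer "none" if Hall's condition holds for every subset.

2

Take S = {p1, p7}. Its neighbourhood is {b1}, so |N(S)| = 1 < |S| = 2.
No single vertex violates Hall's condition since each has at least one neighbour, so 2 is the minimum.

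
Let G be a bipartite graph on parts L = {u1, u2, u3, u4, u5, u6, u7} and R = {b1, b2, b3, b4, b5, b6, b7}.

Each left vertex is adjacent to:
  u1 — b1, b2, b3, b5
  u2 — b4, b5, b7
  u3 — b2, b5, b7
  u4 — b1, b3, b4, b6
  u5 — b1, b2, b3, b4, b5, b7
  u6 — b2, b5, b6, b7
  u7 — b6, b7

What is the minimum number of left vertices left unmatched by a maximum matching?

0

A valid assignment of size 7: u1→b2, u2→b4, u3→b5, u4→b3, u5→b1, u6→b7, u7→b6.
All 7 left vertices are matched, so no larger matching exists.
That matches 7 of the 7, leaving 0 unmatched; no matching can do better.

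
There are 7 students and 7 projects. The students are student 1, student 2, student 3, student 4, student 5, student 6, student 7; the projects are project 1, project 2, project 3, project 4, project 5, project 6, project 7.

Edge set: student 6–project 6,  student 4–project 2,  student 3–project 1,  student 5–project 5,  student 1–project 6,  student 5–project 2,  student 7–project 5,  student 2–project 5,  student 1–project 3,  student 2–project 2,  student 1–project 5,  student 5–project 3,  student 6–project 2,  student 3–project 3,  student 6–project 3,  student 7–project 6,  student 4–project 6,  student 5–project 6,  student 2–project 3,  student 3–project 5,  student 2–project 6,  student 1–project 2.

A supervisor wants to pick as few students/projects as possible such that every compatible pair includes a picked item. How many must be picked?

5

{student 3, project 2, project 3, project 5, project 6} is a vertex cover of size 5: every edge has an endpoint in this set.
No smaller cover exists because student 1–project 2, student 2–project 5, student 3–project 1, student 4–project 6, student 5–project 3 is a matching of size 5, and a cover must include an endpoint of each of these disjoint edges (König's theorem).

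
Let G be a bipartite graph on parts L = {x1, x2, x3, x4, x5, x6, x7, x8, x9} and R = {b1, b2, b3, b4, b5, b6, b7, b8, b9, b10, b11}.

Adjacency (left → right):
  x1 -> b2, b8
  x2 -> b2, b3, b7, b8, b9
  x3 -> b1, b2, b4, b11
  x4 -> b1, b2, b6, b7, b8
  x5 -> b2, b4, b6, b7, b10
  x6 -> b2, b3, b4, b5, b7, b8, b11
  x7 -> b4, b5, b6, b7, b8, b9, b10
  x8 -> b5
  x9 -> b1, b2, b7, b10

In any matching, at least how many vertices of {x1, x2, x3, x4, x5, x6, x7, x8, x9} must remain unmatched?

0

A valid assignment of size 9: x1→b2, x2→b3, x3→b4, x4→b1, x5→b6, x6→b8, x7→b10, x8→b5, x9→b7.
This saturates every left vertex, so 9 is the maximum.
That matches 9 of the 9, leaving 0 unmatched; no matching can do better.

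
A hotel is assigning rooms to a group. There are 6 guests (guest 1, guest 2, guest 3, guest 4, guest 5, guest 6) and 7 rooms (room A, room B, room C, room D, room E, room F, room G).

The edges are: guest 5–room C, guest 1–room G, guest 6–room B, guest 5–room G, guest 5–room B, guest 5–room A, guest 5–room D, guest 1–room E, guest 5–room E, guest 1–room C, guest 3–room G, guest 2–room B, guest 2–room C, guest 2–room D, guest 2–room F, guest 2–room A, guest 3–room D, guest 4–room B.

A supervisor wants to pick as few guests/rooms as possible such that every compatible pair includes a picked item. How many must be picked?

5

{guest 1, guest 2, guest 3, guest 5, room B} is a vertex cover of size 5: every edge has an endpoint in this set.
No smaller cover exists because guest 1–room E, guest 2–room C, guest 3–room G, guest 4–room B, guest 5–room D is a matching of size 5, and a cover must include an endpoint of each of these disjoint edges (König's theorem).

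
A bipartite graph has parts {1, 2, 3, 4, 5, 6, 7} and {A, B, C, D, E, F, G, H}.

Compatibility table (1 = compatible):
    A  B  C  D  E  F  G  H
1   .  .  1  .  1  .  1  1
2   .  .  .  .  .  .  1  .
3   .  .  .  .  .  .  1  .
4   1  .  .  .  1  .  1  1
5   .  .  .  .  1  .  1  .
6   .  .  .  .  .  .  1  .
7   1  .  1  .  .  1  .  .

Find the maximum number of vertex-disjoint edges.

5

A valid assignment of size 5: 1–C, 2–G, 4–H, 5–E, 7–F.
The set {2, 3, 6} has only 1 neighbour ({G}), so by Hall's theorem at most 5 of the 7 left vertices can be matched.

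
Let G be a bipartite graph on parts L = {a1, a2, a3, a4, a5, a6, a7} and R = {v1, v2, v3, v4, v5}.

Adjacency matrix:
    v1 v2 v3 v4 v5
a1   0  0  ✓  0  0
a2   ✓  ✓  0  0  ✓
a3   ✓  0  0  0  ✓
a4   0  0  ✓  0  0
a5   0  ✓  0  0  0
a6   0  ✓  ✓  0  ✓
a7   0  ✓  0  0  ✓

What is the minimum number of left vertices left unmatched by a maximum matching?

3

For example, pair a1-v3, a2-v1, a3-v5, a5-v2.
The set {a1, a2, a3, a4, a5, a6, a7} has only 4 neighbours ({v1, v2, v3, v5}), so by Hall's theorem at most 4 of the 7 left vertices can be matched.
That matches 4 of the 7, leaving 3 unmatched; no matching can do better.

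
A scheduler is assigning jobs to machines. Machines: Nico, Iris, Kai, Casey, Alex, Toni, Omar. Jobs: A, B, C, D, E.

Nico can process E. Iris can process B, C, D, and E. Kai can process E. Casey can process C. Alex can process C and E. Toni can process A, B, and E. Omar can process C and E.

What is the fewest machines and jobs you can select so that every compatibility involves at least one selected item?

4

A maximum matching has 4 edges (e.g. Nico–E, Iris–D, Casey–C, Toni–B).
By König's theorem the minimum vertex cover has the same size. One such cover is {Iris, Toni, C, E}.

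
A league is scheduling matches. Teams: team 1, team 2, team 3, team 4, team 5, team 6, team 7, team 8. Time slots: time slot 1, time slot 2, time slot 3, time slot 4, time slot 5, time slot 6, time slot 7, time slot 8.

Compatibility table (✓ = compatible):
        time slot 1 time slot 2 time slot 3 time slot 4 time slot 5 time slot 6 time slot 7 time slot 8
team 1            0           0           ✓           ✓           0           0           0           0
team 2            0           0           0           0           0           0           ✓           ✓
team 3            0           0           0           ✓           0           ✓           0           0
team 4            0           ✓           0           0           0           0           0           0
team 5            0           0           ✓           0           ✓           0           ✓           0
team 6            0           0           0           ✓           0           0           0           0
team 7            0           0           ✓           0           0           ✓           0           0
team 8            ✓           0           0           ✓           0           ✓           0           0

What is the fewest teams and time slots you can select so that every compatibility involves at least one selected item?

7

A maximum matching has 7 edges (e.g. team 1–time slot 3, team 2–time slot 8, team 3–time slot 6, team 4–time slot 2, team 5–time slot 7, team 6–time slot 4, team 8–time slot 1).
By König's theorem the minimum vertex cover has the same size. One such cover is {team 2, team 4, team 5, team 8, time slot 3, time slot 4, time slot 6}.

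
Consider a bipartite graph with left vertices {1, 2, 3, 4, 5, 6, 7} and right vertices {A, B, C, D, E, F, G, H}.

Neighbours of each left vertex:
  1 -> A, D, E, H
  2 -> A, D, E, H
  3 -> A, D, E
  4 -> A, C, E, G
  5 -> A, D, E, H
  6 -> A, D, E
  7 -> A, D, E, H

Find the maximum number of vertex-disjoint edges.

One maximum matching: 1-A, 2-H, 3-D, 4-C, 5-E.
The set {1, 2, 3, 5, 6, 7} has only 4 neighbours ({A, D, E, H}), so by Hall's theorem at most 5 of the 7 left vertices can be matched.

5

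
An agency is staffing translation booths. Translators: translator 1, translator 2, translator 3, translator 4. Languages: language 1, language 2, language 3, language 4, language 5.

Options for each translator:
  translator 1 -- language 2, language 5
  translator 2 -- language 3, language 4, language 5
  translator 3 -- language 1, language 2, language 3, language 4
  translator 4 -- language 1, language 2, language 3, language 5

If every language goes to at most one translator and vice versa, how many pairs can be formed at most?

4

For example, pair translator 1→language 5, translator 2→language 4, translator 3→language 1, translator 4→language 2.
All 4 translators are matched, so no larger matching exists.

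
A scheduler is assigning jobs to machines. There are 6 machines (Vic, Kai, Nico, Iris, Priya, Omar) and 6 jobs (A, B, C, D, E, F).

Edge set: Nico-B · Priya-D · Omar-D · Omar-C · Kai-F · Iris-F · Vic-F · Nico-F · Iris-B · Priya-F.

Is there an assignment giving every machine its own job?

The set {Vic, Kai, Nico, Iris} has only 2 neighbours ({B, F}), so by Hall's theorem at most 4 of the 6 machines can be matched.
Hence no matching covers every machine.

No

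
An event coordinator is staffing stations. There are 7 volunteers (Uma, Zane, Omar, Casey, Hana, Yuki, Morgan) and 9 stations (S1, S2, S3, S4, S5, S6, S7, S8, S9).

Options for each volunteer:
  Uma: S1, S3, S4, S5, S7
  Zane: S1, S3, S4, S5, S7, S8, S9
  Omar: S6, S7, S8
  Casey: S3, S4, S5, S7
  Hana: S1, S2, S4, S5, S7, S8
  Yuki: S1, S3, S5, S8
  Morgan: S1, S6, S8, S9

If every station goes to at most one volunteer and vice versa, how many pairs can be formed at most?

For example, pair Uma-S4, Zane-S7, Omar-S6, Casey-S5, Hana-S2, Yuki-S3, Morgan-S8.
This saturates every volunteer, so 7 is the maximum.

7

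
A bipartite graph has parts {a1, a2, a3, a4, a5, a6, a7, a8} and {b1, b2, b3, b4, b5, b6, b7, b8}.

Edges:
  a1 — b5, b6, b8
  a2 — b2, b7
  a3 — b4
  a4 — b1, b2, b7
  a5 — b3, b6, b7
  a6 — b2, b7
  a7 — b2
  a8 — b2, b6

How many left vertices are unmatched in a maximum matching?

1

One maximum matching: a1→b5, a2→b2, a3→b4, a4→b1, a5→b3, a6→b7, a8→b6.
The set {a2, a6, a7} has only 2 neighbours ({b2, b7}), so by Hall's theorem at most 7 of the 8 left vertices can be matched.
That matches 7 of the 8, leaving 1 unmatched; no matching can do better.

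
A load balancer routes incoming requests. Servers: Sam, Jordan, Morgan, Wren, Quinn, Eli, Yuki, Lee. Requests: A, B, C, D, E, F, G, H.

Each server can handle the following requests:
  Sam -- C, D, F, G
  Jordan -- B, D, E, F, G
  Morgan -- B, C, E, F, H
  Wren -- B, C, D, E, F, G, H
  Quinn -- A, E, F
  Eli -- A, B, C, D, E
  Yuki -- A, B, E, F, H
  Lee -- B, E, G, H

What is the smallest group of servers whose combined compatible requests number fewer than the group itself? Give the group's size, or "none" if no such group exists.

none

A matching saturating every server exists, for instance Sam→C, Jordan→D, Morgan→E, Wren→G, Quinn→F, Eli→A, Yuki→H, Lee→B.
By Hall's marriage theorem, this means |N(S)| ≥ |S| for every subset S, so no violating subset exists.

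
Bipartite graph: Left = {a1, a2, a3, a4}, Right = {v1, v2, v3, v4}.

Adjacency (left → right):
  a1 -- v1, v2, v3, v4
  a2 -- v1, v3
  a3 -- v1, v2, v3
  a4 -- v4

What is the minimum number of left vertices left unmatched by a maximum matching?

For example, pair a1–v1, a2–v3, a3–v2, a4–v4.
This saturates every left vertex, so 4 is the maximum.
That matches 4 of the 4, leaving 0 unmatched; no matching can do better.

0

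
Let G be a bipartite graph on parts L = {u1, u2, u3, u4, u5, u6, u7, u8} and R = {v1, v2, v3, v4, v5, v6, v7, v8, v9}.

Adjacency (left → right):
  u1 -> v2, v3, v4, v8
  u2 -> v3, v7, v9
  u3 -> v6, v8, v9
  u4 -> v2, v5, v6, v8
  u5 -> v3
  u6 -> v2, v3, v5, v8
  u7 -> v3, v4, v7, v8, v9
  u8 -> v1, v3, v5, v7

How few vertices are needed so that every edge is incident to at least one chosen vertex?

8

The 8 edges u1–v4, u2–v9, u3–v6, u4–v2, u5–v3, u6–v5, u7–v8, u8–v7 form a matching, so any vertex cover needs at least 8 vertices (one per matched edge).
Conversely {u1, u2, u3, u4, u5, u6, u7, u8} meets every edge and has exactly 8 vertices, so 8 is optimal.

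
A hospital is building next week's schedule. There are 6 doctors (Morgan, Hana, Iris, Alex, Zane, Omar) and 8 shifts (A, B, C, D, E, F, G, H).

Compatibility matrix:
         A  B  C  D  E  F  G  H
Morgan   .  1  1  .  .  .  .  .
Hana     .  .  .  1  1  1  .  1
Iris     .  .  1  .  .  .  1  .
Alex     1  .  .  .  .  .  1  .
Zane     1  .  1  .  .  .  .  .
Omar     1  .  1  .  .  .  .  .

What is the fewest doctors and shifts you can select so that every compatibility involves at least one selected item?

A maximum matching has 5 edges (e.g. Morgan–B, Hana–H, Iris–G, Alex–A, Zane–C).
By König's theorem the minimum vertex cover has the same size. One such cover is {Morgan, Hana, A, C, G}.

5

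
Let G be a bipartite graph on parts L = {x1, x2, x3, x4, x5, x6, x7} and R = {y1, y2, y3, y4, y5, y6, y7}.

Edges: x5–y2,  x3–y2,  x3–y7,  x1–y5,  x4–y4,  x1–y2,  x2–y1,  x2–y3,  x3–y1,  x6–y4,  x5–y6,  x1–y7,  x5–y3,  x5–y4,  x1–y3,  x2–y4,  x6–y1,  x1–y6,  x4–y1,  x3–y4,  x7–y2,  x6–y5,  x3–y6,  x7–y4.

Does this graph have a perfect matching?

Yes

One maximum matching: x1→y6, x2→y1, x3→y7, x4→y4, x5→y3, x6→y5, x7→y2.
Every left vertex is matched, so this is a perfect matching.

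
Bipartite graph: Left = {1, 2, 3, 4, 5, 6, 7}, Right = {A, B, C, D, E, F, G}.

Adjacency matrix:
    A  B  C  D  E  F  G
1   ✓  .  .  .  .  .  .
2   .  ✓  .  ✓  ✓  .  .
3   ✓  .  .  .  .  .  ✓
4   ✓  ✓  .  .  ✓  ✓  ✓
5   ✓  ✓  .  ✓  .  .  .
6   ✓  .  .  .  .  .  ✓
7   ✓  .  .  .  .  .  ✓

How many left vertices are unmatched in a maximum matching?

2

For example, pair 1-A, 2-E, 3-G, 4-F, 5-B.
The set {1, 3, 6, 7} has only 2 neighbours ({A, G}), so by Hall's theorem at most 5 of the 7 left vertices can be matched.
That matches 5 of the 7, leaving 2 unmatched; no matching can do better.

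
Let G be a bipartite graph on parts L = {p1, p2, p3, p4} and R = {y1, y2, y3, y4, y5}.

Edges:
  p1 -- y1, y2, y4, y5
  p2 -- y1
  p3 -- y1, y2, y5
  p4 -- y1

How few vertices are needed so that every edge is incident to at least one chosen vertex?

3

A maximum matching has 3 edges (e.g. p1–y5, p2–y1, p3–y2).
By König's theorem the minimum vertex cover has the same size. One such cover is {p1, p3, y1}.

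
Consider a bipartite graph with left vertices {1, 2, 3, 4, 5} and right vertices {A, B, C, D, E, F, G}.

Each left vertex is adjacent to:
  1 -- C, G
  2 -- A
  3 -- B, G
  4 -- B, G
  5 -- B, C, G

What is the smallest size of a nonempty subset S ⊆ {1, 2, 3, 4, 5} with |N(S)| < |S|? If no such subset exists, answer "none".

4

Take S = {1, 3, 4, 5}. Its neighbourhood is {B, C, G}, so |N(S)| = 3 < |S| = 4.
Every subset of size less than 4 has at least as many neighbours as members, so 4 is the minimum.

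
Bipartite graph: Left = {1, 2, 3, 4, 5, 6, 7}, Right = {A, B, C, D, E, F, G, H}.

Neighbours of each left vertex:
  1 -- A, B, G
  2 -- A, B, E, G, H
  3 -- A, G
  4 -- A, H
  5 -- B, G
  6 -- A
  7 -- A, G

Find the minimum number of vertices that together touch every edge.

5

The 5 edges 1–G, 2–E, 3–A, 4–H, 5–B form a matching, so any vertex cover needs at least 5 vertices (one per matched edge).
Conversely {2, 4, A, B, G} meets every edge and has exactly 5 vertices, so 5 is optimal.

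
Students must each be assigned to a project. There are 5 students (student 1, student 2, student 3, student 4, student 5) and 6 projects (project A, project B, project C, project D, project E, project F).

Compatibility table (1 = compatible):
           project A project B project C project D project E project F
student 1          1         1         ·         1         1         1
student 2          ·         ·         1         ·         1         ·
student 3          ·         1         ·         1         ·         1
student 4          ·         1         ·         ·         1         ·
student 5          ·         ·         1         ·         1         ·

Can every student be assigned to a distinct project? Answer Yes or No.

Yes

One maximum matching: student 1→project A, student 2→project C, student 3→project F, student 4→project B, student 5→project E.
Every student is matched, so this matching saturates all of them.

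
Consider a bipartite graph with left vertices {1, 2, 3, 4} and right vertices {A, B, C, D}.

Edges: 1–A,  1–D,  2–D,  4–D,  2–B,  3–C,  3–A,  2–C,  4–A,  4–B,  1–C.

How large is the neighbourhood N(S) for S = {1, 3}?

The union of neighbours of {1, 3} is {A, C, D}, which has 3 elements.
Since |N(S)| = 3 ≥ |S| = 2, Hall's condition holds for this subset.

3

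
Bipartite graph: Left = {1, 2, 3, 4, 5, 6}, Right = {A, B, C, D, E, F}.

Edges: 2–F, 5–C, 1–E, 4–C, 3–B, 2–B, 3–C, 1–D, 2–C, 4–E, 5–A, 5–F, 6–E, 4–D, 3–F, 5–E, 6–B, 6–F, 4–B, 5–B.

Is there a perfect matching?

One maximum matching: 1-D, 2-C, 3-F, 4-E, 5-A, 6-B.
Every left vertex is matched, so this is a perfect matching.

Yes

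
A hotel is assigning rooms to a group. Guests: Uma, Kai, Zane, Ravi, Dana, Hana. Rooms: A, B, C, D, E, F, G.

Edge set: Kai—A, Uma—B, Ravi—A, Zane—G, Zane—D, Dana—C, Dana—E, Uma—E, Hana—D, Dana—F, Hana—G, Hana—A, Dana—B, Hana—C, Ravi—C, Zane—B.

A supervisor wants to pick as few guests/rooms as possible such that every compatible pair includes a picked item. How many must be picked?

6

The 6 edges Uma–E, Kai–A, Zane–B, Ravi–C, Dana–F, Hana–G form a matching, so any vertex cover needs at least 6 vertices (one per matched edge).
Conversely {Uma, Kai, Zane, Ravi, Dana, Hana} meets every edge and has exactly 6 vertices, so 6 is optimal.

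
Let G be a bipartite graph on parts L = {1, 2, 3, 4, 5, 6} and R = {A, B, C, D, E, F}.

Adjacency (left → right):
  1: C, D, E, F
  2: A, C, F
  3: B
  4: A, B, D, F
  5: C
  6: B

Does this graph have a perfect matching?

The set {3, 6} has only 1 neighbour ({B}), so by Hall's theorem at most 5 of the 6 left vertices can be matched.
Hence no matching covers every left vertex.

No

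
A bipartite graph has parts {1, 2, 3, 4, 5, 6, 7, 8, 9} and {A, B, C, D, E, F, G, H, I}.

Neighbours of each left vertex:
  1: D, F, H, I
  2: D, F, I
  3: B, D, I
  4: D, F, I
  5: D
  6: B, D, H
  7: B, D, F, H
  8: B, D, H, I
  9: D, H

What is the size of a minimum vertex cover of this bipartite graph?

{B, D, F, H, I} is a vertex cover of size 5: every edge has an endpoint in this set.
No smaller cover exists because 1–H, 2–F, 3–B, 4–I, 5–D is a matching of size 5, and a cover must include an endpoint of each of these disjoint edges (König's theorem).

5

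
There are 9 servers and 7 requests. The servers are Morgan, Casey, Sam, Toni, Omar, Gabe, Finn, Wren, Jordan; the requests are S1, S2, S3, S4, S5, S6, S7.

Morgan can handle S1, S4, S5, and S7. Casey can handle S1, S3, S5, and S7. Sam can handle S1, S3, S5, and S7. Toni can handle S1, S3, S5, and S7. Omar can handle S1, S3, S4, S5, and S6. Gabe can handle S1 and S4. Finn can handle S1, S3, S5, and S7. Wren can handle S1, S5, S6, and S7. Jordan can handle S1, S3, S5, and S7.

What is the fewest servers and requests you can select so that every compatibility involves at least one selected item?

The 6 edges Morgan–S7, Casey–S5, Sam–S1, Toni–S3, Omar–S6, Gabe–S4 form a matching, so any vertex cover needs at least 6 vertices (one per matched edge).
Conversely {S1, S3, S4, S5, S6, S7} meets every edge and has exactly 6 vertices, so 6 is optimal.

6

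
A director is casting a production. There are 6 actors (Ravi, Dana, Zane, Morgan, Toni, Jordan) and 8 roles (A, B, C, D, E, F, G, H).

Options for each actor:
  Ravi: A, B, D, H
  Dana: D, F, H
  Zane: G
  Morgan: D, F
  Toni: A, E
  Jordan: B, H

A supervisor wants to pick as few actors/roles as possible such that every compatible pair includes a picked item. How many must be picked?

A maximum matching has 6 edges (e.g. Ravi–D, Dana–H, Zane–G, Morgan–F, Toni–E, Jordan–B).
By König's theorem the minimum vertex cover has the same size. One such cover is {Ravi, Dana, Zane, Morgan, Toni, Jordan}.

6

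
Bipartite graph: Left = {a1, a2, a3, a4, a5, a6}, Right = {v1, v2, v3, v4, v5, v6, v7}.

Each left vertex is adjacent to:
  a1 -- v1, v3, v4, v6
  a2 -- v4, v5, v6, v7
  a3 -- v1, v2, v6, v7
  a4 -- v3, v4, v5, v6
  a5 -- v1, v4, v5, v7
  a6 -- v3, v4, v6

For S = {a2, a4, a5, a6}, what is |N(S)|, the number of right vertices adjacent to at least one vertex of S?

6

The union of neighbours of {a2, a4, a5, a6} is {v1, v3, v4, v5, v6, v7}, which has 6 elements.
Since |N(S)| = 6 ≥ |S| = 4, Hall's condition holds for this subset.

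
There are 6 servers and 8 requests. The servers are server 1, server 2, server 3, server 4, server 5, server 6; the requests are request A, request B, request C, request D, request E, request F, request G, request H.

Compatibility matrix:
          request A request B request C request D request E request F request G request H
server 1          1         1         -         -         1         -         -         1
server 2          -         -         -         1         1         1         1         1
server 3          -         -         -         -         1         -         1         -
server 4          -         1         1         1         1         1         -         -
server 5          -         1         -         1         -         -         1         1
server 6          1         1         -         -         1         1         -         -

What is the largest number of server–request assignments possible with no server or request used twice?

One maximum matching: server 1→request A, server 2→request H, server 3→request G, server 4→request E, server 5→request D, server 6→request F.
All 6 servers are matched, so no larger matching exists.

6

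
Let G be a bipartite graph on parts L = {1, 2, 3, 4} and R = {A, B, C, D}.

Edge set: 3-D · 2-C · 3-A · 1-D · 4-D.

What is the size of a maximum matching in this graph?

A valid assignment of size 3: 1–D, 2–C, 3–A.
The set {1, 4} has only 1 neighbour ({D}), so by Hall's theorem at most 3 of the 4 left vertices can be matched.

3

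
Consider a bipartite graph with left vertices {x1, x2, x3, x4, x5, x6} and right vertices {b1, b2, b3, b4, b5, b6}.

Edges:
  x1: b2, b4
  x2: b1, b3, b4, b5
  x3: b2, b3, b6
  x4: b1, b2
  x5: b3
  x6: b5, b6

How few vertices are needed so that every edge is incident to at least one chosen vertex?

The 6 edges x1–b2, x2–b4, x3–b6, x4–b1, x5–b3, x6–b5 form a matching, so any vertex cover needs at least 6 vertices (one per matched edge).
Conversely {x1, x2, x3, x4, x5, x6} meets every edge and has exactly 6 vertices, so 6 is optimal.

6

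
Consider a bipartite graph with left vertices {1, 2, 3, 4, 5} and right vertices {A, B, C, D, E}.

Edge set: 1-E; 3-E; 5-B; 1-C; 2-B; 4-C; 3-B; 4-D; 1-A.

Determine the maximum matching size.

A valid assignment of size 4: 1→A, 2→B, 3→E, 4→C.
The set {2, 5} has only 1 neighbour ({B}), so by Hall's theorem at most 4 of the 5 left vertices can be matched.

4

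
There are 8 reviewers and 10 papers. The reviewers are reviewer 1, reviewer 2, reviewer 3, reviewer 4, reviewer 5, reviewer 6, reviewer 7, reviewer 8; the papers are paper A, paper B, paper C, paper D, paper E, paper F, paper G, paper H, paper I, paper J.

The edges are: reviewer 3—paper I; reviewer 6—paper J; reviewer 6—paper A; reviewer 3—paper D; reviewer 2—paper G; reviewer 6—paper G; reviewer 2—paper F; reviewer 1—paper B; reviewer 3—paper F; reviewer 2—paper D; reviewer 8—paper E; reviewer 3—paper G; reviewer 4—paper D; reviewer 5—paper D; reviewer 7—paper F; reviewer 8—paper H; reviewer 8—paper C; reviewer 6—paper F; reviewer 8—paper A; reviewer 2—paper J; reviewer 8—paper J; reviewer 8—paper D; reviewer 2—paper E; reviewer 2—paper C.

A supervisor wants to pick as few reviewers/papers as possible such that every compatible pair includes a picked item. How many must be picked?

7

The 7 edges reviewer 1–paper B, reviewer 2–paper G, reviewer 3–paper I, reviewer 4–paper D, reviewer 6–paper J, reviewer 7–paper F, reviewer 8–paper C form a matching, so any vertex cover needs at least 7 vertices (one per matched edge).
Conversely {reviewer 1, reviewer 2, reviewer 3, reviewer 6, reviewer 7, reviewer 8, paper D} meets every edge and has exactly 7 vertices, so 7 is optimal.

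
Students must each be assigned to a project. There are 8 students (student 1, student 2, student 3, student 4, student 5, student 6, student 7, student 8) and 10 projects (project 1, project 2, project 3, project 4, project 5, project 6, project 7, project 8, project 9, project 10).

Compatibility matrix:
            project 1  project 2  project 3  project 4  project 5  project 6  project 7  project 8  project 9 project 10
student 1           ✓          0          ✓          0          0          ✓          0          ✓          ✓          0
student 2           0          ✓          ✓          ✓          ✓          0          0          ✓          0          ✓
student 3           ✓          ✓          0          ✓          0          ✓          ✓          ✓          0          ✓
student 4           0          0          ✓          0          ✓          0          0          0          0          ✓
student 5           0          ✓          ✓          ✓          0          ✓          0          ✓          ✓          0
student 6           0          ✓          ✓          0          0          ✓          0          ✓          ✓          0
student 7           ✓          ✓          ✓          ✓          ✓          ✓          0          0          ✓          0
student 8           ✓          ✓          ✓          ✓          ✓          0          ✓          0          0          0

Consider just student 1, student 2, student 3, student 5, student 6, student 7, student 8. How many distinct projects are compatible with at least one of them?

10

The union of neighbours of {student 1, student 2, student 3, student 5, student 6, student 7, student 8} is {project 1, project 2, project 3, project 4, project 5, project 6, project 7, project 8, project 9, project 10}, which has 10 elements.
Since |N(S)| = 10 ≥ |S| = 7, Hall's condition holds for this subset.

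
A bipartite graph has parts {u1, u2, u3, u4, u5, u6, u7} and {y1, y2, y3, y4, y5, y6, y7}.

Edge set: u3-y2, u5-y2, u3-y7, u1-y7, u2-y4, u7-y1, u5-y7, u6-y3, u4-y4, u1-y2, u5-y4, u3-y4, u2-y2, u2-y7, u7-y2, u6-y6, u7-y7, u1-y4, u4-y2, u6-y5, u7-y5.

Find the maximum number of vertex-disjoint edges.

5

For example, pair u1–y4, u2–y2, u3–y7, u6–y3, u7–y1.
The set {u1, u2, u3, u4, u5} has only 3 neighbours ({y2, y4, y7}), so by Hall's theorem at most 5 of the 7 left vertices can be matched.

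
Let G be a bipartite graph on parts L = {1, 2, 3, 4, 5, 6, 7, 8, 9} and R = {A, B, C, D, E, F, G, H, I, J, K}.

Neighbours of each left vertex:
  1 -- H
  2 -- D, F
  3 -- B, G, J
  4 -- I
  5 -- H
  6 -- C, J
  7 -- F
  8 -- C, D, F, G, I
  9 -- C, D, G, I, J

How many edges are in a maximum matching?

8

A valid assignment of size 8: 1→H, 2→D, 3→B, 4→I, 6→C, 7→F, 8→G, 9→J.
The set {1, 5} has only 1 neighbour ({H}), so by Hall's theorem at most 8 of the 9 left vertices can be matched.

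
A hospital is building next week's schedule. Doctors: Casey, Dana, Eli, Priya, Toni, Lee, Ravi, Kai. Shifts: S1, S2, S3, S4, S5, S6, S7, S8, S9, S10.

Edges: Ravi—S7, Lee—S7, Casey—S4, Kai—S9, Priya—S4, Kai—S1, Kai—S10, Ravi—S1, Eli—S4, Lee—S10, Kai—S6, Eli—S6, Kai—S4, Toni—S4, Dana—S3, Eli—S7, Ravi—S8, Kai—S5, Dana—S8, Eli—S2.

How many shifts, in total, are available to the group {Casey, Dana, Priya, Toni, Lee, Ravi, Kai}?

The union of neighbours of {Casey, Dana, Priya, Toni, Lee, Ravi, Kai} is {S1, S3, S4, S5, S6, S7, S8, S9, S10}, which has 9 elements.
Since |N(S)| = 9 ≥ |S| = 7, Hall's condition holds for this subset.

9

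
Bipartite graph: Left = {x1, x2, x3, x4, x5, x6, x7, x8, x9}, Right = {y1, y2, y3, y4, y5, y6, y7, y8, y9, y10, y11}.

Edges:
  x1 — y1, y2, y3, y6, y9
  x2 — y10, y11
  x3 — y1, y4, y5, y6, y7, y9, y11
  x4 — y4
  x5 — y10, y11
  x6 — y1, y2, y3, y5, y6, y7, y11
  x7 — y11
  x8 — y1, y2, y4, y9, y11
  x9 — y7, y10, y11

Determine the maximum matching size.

8

One maximum matching: x1-y9, x2-y11, x3-y6, x4-y4, x5-y10, x6-y3, x8-y1, x9-y7.
The set {x2, x5, x7} has only 2 neighbours ({y10, y11}), so by Hall's theorem at most 8 of the 9 left vertices can be matched.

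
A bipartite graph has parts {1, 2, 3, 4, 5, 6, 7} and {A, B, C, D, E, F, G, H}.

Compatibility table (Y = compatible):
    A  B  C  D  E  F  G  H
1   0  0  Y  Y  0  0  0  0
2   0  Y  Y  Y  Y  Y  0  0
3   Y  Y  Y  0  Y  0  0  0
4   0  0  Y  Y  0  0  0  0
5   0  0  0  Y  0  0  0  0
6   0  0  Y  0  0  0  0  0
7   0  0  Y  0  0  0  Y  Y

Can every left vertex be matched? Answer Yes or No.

No

The set {1, 4, 5, 6} has only 2 neighbours ({C, D}), so by Hall's theorem at most 5 of the 7 left vertices can be matched.
Hence no matching covers every left vertex.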